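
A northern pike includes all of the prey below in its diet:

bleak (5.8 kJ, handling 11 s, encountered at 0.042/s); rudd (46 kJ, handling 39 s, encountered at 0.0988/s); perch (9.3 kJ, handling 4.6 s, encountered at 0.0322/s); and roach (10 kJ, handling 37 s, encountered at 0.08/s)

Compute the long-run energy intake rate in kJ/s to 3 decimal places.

Energy encountered per unit search time: 0.042×5.8 + 0.0988×46 + 0.0322×9.3 + 0.08×10 = 5.888 kJ/s.
Handling time per unit search time: 0.042×11 + 0.0988×39 + 0.0322×4.6 + 0.08×37 = 7.423.
Rate = 5.888/(1 + 7.423) = 0.699 kJ/s.

0.699 kJ/s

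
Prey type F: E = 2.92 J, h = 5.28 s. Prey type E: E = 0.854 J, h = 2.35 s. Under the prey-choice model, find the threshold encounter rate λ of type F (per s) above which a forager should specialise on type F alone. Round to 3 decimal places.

The zero-one rule: include type E iff E₂/h₂ > λE₁/(1+λh₁). Equality gives the switch point.
λE₁h₂ = E₂ + λE₂h₁ ⇒ λ = E₂/(E₁h₂ − E₂h₁) = 0.854/(6.862 − 4.509) = 0.363 per s.

0.363 per s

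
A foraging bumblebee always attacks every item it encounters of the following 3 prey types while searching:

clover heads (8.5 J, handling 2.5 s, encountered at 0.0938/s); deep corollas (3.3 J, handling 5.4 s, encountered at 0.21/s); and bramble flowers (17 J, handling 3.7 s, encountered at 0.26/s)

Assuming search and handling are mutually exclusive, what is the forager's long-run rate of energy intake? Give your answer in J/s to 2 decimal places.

1.77 J/s

R = (0.0938×8.5 + 0.21×3.3 + 0.26×17) / (1 + 0.0938×2.5 + 0.21×5.4 + 0.26×3.7) = 5.91/3.331 = 1.775 J/s.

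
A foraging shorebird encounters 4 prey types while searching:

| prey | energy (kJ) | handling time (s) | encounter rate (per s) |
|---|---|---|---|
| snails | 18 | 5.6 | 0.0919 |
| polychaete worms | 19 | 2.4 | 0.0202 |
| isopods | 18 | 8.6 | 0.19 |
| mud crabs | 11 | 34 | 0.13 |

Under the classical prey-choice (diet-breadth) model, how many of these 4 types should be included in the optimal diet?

Profitabilities (E/h, kJ/s): polychaete worms 7.92, snails 3.21, isopods 2.09, mud crabs 0.324. Add prey in this order while the next type's profitability exceeds the intake rate on those already taken.
Rate on top 1: 0.3661. snails: 3.21 > 0.3661 → include.
Rate on top 2: 1.304. isopods: 2.09 > 1.304 → include.
Rate on top 3: 1.707. mud crabs: 0.324 < 1.707 → exclude; stop.
Optimal diet: polychaete worms, snails, isopods — 3 of 4 types.

3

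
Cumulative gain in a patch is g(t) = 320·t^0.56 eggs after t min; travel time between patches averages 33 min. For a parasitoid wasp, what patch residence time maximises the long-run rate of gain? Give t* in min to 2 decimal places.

Optimal t* satisfies g'(t*) = g(t*)/(T + t*).
g'(t) = 0.56·320·t^-0.44. Setting 0.56·320·t^-0.44 = 320·t^0.56/(33+t) gives 0.56(33+t) = t, so 0.44·t = 0.56×33.
t* = 0.56×33/0.44 = 42 min.

42.00 min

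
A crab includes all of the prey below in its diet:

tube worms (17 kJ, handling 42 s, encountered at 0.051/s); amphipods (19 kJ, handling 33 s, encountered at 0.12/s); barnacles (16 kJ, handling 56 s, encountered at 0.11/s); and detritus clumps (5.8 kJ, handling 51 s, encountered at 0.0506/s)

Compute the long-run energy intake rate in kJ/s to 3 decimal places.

R = Σλ_iE_i / (1 + Σλ_ih_i)
Numerator: 0.051×17 + 0.12×19 + 0.11×16 + 0.0506×5.8 = 5.2
Denominator: 1 + 0.051×42 + 0.12×33 + 0.11×56 + 0.0506×51 = 15.84
R = 5.2/15.84 = 0.3283 kJ/s

0.328 kJ/s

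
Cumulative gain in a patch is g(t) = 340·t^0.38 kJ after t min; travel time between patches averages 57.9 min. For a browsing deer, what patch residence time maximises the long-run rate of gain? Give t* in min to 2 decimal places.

Optimal t* satisfies g'(t*) = g(t*)/(T + t*).
g'(t) = 0.38·340·t^-0.62. Setting 0.38·340·t^-0.62 = 340·t^0.38/(57.9+t) gives 0.38(57.9+t) = t, so 0.62·t = 0.38×57.9.
t* = 0.38×57.9/0.62 = 35.49 min.

35.49 min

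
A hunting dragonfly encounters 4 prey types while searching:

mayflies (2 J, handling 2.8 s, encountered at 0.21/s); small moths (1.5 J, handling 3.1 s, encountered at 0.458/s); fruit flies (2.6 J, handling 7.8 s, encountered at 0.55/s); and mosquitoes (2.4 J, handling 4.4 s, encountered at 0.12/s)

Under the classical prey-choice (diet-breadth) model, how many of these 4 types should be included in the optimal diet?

Rank by E/h (J/s): mayflies 0.714, mosquitoes 0.545, small moths 0.484, fruit flies 0.333. Include each in turn until the next type's E/h falls below the running intake rate.
Rate on top 1: 0.2645. mosquitoes: 0.545 > 0.2645 → include.
Rate on top 2: 0.3346. small moths: 0.484 > 0.3346 → include.
Rate on top 3: 0.3945. fruit flies: 0.333 < 0.3945 → exclude; stop.
Optimal diet: mayflies, mosquitoes, small moths — 3 of 4 types.

3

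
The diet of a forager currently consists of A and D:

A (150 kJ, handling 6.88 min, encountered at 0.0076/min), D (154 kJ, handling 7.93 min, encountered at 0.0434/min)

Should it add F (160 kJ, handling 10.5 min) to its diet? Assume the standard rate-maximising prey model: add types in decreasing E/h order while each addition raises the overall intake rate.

Intake rate on the current diet: R = (0.0076×150 + 0.0434×154) / (1 + 0.0076×6.88 + 0.0434×7.93) = 7.824/1.396 = 5.602 kJ/min.
F: E/h = 160/10.5 = 15.24 kJ/min.
15.24 > 5.602, so adding F raises the average — include it.

Yes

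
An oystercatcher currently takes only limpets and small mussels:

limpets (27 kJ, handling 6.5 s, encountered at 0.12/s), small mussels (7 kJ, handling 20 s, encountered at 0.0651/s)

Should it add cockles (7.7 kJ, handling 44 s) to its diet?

Current rate: (0.12×27 + 0.0651×7)/(1 + 0.12×6.5 + 0.0651×20) = 1.199 kJ/s.
Profitability of cockles: 7.7/44 = 0.175 kJ/s.
0.175 < 1.199, so adding cockles would lower the average — exclude it.

No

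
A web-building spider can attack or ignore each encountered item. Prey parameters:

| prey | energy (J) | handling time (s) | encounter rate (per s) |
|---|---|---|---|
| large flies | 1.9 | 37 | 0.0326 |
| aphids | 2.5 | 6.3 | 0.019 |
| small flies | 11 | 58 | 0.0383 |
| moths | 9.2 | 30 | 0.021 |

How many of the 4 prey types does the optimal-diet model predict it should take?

3

E/h in descending order: aphids 0.397, moths 0.307, small flies 0.19, large flies 0.0514 J/s. The optimal diet is the largest prefix of this list for which every included type satisfies E_i/h_i > R on the types above it.
Rate on top 1: 0.04242. moths: 0.307 > 0.04242 → include.
Rate on top 2: 0.1376. small flies: 0.19 > 0.1376 → include.
Rate on top 3: 0.1667. large flies: 0.0514 < 0.1667 → exclude; stop.
Optimal diet: aphids, moths, small flies — 3 of 4 types.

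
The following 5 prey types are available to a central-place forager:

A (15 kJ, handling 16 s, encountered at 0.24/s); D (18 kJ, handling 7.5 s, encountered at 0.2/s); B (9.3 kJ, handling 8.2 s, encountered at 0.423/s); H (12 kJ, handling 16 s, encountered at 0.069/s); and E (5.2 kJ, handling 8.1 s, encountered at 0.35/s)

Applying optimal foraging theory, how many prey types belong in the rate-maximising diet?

Profitabilities (E/h, kJ/s): D 2.4, B 1.13, A 0.938, H 0.75, E 0.642. Add prey in this order while the next type's profitability exceeds the intake rate on those already taken.
Rate on top 1: 1.44. B: 1.13 < 1.44 → exclude; stop.
Optimal diet: D — 1 of 5 types.

1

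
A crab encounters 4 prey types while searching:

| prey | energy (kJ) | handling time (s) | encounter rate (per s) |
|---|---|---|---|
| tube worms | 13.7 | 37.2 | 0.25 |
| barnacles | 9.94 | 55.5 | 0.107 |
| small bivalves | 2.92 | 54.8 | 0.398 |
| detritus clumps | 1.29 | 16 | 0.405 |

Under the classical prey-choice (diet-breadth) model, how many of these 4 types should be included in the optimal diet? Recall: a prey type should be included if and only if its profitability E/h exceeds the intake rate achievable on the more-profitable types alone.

Rank by E/h (kJ/s): tube worms 0.368, barnacles 0.179, detritus clumps 0.0806, small bivalves 0.0533. Include each in turn until the next type's E/h falls below the running intake rate.
Rate on top 1: 0.3325. barnacles: 0.179 < 0.3325 → exclude; stop.
Optimal diet: tube worms — 1 of 4 types.

1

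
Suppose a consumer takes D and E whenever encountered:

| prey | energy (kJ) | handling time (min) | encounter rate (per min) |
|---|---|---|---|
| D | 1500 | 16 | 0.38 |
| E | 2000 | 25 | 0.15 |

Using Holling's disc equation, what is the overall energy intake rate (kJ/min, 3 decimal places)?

80.332 kJ/min

R = (0.38×1500 + 0.15×2000) / (1 + 0.38×16 + 0.15×25) = 870/10.83 = 80.33 kJ/min.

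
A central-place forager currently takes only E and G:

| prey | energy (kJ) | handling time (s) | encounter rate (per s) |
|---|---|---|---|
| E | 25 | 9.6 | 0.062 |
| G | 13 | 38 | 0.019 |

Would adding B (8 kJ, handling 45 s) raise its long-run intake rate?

No

Current rate: (0.062×25 + 0.019×13)/(1 + 0.062×9.6 + 0.019×38) = 0.7755 kJ/s.
Profitability of B: 8/45 = 0.1778 kJ/s.
0.1778 < 0.7755, so adding B would lower the average — exclude it.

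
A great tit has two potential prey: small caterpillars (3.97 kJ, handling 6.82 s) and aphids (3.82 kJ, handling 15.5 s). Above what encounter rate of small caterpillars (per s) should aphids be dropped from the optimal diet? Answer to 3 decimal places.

The zero-one rule: include aphids iff E₂/h₂ > λE₁/(1+λh₁). Equality gives the switch point.
λE₁h₂ = E₂ + λE₂h₁ ⇒ λ = E₂/(E₁h₂ − E₂h₁) = 3.82/(61.54 − 26.05) = 0.1077 per s.

0.108 per s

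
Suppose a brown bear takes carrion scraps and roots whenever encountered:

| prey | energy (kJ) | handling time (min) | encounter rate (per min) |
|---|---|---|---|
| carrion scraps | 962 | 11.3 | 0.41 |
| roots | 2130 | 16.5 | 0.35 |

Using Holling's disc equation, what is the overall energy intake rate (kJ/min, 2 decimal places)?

99.92 kJ/min

R = Σλ_iE_i / (1 + Σλ_ih_i)
Numerator: 0.41×962 + 0.35×2130 = 1140
Denominator: 1 + 0.41×11.3 + 0.35×16.5 = 11.41
R = 1140/11.41 = 99.92 kJ/min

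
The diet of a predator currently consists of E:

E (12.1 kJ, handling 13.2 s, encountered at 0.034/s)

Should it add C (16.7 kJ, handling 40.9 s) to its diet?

Intake rate on the current diet: R = (0.034×12.1) / (1 + 0.034×13.2) = 0.4114/1.449 = 0.284 kJ/s.
C: E/h = 16.7/40.9 = 0.4083 kJ/s.
Since 0.4083 > R, including C increases the long-run rate.

Yes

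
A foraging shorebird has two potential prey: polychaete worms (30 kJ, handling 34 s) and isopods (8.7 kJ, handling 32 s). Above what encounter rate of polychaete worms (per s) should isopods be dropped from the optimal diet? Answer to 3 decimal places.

0.013 per s

The zero-one rule: include isopods iff E₂/h₂ > λE₁/(1+λh₁). Equality gives the switch point.
λE₁h₂ = E₂ + λE₂h₁ ⇒ λ = E₂/(E₁h₂ − E₂h₁) = 8.7/(960 − 295.8) = 0.0131 per s.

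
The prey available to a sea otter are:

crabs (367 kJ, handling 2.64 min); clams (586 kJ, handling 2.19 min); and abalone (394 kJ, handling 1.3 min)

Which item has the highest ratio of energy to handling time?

In descending order of E/h:
abalone: 394/1.3 = 303 kJ/min
clams: 586/2.19 = 268 kJ/min
crabs: 367/2.64 = 139 kJ/min

abalone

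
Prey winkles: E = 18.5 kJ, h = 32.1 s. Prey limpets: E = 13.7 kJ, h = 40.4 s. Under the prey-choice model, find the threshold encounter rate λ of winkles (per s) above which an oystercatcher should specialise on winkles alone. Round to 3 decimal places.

0.045 per s

The zero-one rule: include limpets iff E₂/h₂ > λE₁/(1+λh₁). Equality gives the switch point.
λE₁h₂ = E₂ + λE₂h₁ ⇒ λ = E₂/(E₁h₂ − E₂h₁) = 13.7/(747.4 − 439.8) = 0.04453 per s.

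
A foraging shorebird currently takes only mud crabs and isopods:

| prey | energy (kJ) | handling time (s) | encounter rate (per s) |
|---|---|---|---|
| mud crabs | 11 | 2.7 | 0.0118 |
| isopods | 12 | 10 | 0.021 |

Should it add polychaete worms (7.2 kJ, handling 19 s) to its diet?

Current rate: (0.0118×11 + 0.021×12)/(1 + 0.0118×2.7 + 0.021×10) = 0.3074 kJ/s.
polychaete worms: E/h = 7.2/19 = 0.3789 kJ/s.
Since 0.3789 > R, including polychaete worms increases the long-run rate.

Yes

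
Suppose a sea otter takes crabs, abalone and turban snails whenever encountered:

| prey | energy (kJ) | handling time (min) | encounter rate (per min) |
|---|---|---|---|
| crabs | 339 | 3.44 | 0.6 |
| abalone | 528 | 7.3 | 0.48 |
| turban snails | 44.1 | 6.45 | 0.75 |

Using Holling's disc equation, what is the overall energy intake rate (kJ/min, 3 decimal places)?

Energy encountered per unit search time: 0.6×339 + 0.48×528 + 0.75×44.1 = 489.9 kJ/min.
Handling time per unit search time: 0.6×3.44 + 0.48×7.3 + 0.75×6.45 = 10.41.
Rate = 489.9/(1 + 10.41) = 42.95 kJ/min.

42.954 kJ/min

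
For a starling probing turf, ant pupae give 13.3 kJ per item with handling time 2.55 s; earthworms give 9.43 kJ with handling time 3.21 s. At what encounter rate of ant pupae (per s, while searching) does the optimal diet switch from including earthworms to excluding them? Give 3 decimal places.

0.506 per s

The zero-one rule: include earthworms iff E₂/h₂ > λE₁/(1+λh₁). Equality gives the switch point.
λE₁h₂ = E₂ + λE₂h₁ ⇒ λ = E₂/(E₁h₂ − E₂h₁) = 9.43/(42.69 − 24.05) = 0.5057 per s.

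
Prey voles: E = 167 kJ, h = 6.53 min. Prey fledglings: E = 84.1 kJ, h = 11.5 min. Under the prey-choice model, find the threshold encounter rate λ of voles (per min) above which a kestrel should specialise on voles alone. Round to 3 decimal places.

The zero-one rule: include fledglings iff E₂/h₂ > λE₁/(1+λh₁). Equality gives the switch point.
λE₁h₂ = E₂ + λE₂h₁ ⇒ λ = E₂/(E₁h₂ − E₂h₁) = 84.1/(1920 − 549.2) = 0.06133 per min.

0.061 per min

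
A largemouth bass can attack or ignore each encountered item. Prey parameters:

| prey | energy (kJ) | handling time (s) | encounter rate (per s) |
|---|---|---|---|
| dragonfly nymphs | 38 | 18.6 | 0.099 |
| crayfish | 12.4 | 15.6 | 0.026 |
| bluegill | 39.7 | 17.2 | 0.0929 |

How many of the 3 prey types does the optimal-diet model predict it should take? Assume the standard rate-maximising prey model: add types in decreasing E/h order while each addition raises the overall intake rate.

Rank by E/h (kJ/s): bluegill 2.31, dragonfly nymphs 2.04, crayfish 0.795. Include each in turn until the next type's E/h falls below the running intake rate.
Rate on top 1: 1.42. dragonfly nymphs: 2.04 > 1.42 → include.
Rate on top 2: 1.678. crayfish: 0.795 < 1.678 → exclude; stop.
Optimal diet: bluegill, dragonfly nymphs — 2 of 3 types.

2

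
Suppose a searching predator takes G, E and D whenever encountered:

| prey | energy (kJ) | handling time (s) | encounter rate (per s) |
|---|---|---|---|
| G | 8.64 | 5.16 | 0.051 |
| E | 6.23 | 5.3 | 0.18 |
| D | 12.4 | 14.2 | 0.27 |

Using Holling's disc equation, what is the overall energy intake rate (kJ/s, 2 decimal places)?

0.81 kJ/s

R = (0.051×8.64 + 0.18×6.23 + 0.27×12.4) / (1 + 0.051×5.16 + 0.18×5.3 + 0.27×14.2) = 4.91/6.051 = 0.8114 kJ/s.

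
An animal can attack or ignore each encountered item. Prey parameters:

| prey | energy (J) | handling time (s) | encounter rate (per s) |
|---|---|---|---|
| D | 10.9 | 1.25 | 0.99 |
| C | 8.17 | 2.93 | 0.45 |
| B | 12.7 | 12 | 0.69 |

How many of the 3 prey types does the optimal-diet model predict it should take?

E/h in descending order: D 8.72, C 2.79, B 1.06 J/s. The optimal diet is the largest prefix of this list for which every included type satisfies E_i/h_i > R on the types above it.
Rate on top 1: 4.823. C: 2.79 < 4.823 → exclude; stop.
Optimal diet: D — 1 of 3 types.

1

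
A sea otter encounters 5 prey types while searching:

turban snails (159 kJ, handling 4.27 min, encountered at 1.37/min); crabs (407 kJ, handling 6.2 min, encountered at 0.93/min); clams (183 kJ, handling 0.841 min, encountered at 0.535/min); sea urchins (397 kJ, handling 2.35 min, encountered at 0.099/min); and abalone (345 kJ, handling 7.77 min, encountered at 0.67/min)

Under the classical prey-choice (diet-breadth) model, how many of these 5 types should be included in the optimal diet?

Profitabilities (E/h, kJ/min): clams 218, sea urchins 169, crabs 65.6, abalone 44.4, turban snails 37.2. Add prey in this order while the next type's profitability exceeds the intake rate on those already taken.
Rate on top 1: 67.52. sea urchins: 169 > 67.52 → include.
Rate on top 2: 81.55. crabs: 65.6 < 81.55 → exclude; stop.
Optimal diet: clams, sea urchins — 2 of 5 types.

2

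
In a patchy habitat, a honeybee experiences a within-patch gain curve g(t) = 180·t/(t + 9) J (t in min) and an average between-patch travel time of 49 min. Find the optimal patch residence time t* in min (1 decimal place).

Optimal t* satisfies g'(t*) = g(t*)/(T + t*).
g'(t) = 180·9/(t + 9)². Setting 180·9/(t+9)² = 180t/[(t+9)(49+t)] gives 9(49+t) = t(t+9), so t² = 9×49 = 441.
t* = √441 = 21 min.

21.0 min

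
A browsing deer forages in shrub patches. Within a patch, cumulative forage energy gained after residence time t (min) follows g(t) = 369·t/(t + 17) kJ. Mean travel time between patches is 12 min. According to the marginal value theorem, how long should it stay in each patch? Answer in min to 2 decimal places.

14.28 min

By the marginal value theorem, leave when the instantaneous gain rate g'(t) equals the habitat-wide average g(t)/(T + t).
g'(t) = 369·17/(t + 17)². Setting 369·17/(t+17)² = 369t/[(t+17)(12+t)] gives 17(12+t) = t(t+17), so t² = 17×12 = 204.
t* = √204 = 14.28 min.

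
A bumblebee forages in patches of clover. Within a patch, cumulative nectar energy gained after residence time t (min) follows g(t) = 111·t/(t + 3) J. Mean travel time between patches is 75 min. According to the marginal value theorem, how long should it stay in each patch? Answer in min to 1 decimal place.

By the marginal value theorem, leave when the instantaneous gain rate g'(t) equals the habitat-wide average g(t)/(T + t).
g'(t) = 111·3/(t + 3)². Setting 111·3/(t+3)² = 111t/[(t+3)(75+t)] gives 3(75+t) = t(t+3), so t² = 3×75 = 225.
t* = √225 = 15 min.

15.0 min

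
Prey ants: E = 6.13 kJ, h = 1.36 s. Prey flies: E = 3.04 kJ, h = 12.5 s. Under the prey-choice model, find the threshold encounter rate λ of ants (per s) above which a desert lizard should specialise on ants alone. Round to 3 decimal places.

Drop flies once their profitability E₂/h₂ falls below the rate achievable on ants alone: E₂/h₂ = λE₁/(1 + λh₁).
Solve for λ: λE₁h₂ = E₂(1 + λh₁) → λ(E₁h₂ − E₂h₁) = E₂ → λ = E₂/(E₁h₂ − E₂h₁).
λ = 3.04/(6.13×12.5 − 3.04×1.36) = 3.04/72.49 = 0.04194 per s.

0.042 per s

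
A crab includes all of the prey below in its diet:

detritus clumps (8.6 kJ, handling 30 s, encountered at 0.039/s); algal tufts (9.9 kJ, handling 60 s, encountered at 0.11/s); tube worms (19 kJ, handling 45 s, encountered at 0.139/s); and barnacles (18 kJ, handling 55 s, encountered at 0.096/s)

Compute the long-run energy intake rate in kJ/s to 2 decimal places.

0.29 kJ/s

Energy encountered per unit search time: 0.039×8.6 + 0.11×9.9 + 0.139×19 + 0.096×18 = 5.793 kJ/s.
Handling time per unit search time: 0.039×30 + 0.11×60 + 0.139×45 + 0.096×55 = 19.3.
Rate = 5.793/(1 + 19.3) = 0.2853 kJ/s.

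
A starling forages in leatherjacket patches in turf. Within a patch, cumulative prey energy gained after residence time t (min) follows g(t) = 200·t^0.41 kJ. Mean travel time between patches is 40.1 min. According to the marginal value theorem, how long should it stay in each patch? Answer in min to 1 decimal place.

27.9 min

Maximise g(t)/(T+t): set derivative to zero → g'(t)(T+t) = g(t).
g'(t) = 0.41·200·t^-0.59. Setting 0.41·200·t^-0.59 = 200·t^0.41/(40.1+t) gives 0.41(40.1+t) = t, so 0.59·t = 0.41×40.1.
t* = 0.41×40.1/0.59 = 27.87 min.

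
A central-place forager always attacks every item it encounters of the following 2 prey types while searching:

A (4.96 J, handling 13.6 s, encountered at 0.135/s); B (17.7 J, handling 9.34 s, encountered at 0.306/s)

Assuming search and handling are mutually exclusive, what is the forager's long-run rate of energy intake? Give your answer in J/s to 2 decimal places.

R = Σλ_iE_i / (1 + Σλ_ih_i)
Numerator: 0.135×4.96 + 0.306×17.7 = 6.086
Denominator: 1 + 0.135×13.6 + 0.306×9.34 = 5.694
R = 6.086/5.694 = 1.069 J/s

1.07 J/s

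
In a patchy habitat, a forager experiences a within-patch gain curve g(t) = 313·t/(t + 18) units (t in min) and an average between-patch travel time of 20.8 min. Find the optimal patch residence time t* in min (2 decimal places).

Maximise g(t)/(T+t): set derivative to zero → g'(t)(T+t) = g(t).
g'(t) = 313·18/(t + 18)². Setting 313·18/(t+18)² = 313t/[(t+18)(20.8+t)] gives 18(20.8+t) = t(t+18), so t² = 18×20.8 = 374.4.
t* = √374.4 = 19.35 min.

19.35 min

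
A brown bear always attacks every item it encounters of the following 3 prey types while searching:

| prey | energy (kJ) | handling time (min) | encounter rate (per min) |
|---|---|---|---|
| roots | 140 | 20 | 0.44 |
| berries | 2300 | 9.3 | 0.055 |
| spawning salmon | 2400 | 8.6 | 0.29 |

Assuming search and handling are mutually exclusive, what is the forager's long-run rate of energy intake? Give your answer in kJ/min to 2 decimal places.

69.04 kJ/min

R = Σλ_iE_i / (1 + Σλ_ih_i)
Numerator: 0.44×140 + 0.055×2300 + 0.29×2400 = 884.1
Denominator: 1 + 0.44×20 + 0.055×9.3 + 0.29×8.6 = 12.81
R = 884.1/12.81 = 69.04 kJ/min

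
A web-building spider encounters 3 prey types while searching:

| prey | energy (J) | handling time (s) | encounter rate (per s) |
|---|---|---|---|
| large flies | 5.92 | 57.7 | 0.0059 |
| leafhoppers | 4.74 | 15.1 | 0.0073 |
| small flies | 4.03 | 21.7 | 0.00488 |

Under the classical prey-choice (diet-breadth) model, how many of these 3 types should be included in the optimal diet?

Profitabilities (E/h, J/s): leafhoppers 0.314, small flies 0.186, large flies 0.103. Add prey in this order while the next type's profitability exceeds the intake rate on those already taken.
Rate on top 1: 0.03117. small flies: 0.186 > 0.03117 → include.
Rate on top 2: 0.04462. large flies: 0.103 > 0.04462 → include.
Optimal diet: leafhoppers, small flies, large flies — 3 of 3 types.

3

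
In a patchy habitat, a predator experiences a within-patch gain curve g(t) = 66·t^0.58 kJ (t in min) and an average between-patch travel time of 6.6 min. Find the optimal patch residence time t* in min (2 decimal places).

By the marginal value theorem, leave when the instantaneous gain rate g'(t) equals the habitat-wide average g(t)/(T + t).
g'(t) = 0.58·66·t^-0.42. Setting 0.58·66·t^-0.42 = 66·t^0.58/(6.6+t) gives 0.58(6.6+t) = t, so 0.42·t = 0.58×6.6.
t* = 0.58×6.6/0.42 = 9.114 min.

9.11 min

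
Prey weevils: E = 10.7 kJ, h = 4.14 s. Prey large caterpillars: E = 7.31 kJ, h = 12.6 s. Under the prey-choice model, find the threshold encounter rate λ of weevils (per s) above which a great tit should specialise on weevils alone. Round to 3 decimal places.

Drop large caterpillars once their profitability E₂/h₂ falls below the rate achievable on weevils alone: E₂/h₂ = λE₁/(1 + λh₁).
Solve for λ: λE₁h₂ = E₂(1 + λh₁) → λ(E₁h₂ − E₂h₁) = E₂ → λ = E₂/(E₁h₂ − E₂h₁).
λ = 7.31/(10.7×12.6 − 7.31×4.14) = 7.31/104.6 = 0.06991 per s.

0.070 per s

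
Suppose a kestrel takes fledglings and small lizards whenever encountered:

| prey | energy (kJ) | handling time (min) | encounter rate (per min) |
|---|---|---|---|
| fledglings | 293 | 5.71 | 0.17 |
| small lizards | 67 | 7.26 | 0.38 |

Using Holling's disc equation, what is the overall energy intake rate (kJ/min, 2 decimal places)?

R = Σλ_iE_i / (1 + Σλ_ih_i)
Numerator: 0.17×293 + 0.38×67 = 75.27
Denominator: 1 + 0.17×5.71 + 0.38×7.26 = 4.729
R = 75.27/4.729 = 15.92 kJ/min

15.92 kJ/min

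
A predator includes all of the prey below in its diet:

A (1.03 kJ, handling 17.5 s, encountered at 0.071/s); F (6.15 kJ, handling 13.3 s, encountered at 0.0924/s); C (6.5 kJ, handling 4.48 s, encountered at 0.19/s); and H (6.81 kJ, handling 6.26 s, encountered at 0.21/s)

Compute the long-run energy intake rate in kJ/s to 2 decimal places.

R = (0.071×1.03 + 0.0924×6.15 + 0.19×6.5 + 0.21×6.81) / (1 + 0.071×17.5 + 0.0924×13.3 + 0.19×4.48 + 0.21×6.26) = 3.306/5.637 = 0.5865 kJ/s.

0.59 kJ/s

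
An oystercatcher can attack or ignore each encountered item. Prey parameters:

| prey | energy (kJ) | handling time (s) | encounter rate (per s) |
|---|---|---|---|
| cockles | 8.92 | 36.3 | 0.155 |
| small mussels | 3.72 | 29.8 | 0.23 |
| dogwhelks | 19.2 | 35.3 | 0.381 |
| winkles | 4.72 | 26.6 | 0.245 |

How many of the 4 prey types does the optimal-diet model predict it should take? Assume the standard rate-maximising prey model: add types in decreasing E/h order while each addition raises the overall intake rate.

Rank by E/h (kJ/s): dogwhelks 0.544, cockles 0.246, winkles 0.177, small mussels 0.125. Include each in turn until the next type's E/h falls below the running intake rate.
Rate on top 1: 0.5063. cockles: 0.246 < 0.5063 → exclude; stop.
Optimal diet: dogwhelks — 1 of 4 types.

1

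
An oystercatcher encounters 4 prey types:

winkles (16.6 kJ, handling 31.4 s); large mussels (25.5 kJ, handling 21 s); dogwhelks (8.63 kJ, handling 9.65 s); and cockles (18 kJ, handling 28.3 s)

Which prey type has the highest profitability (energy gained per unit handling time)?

large mussels

In descending order of E/h:
large mussels: 25.5/21 = 1.21 kJ/s
dogwhelks: 8.63/9.65 = 0.894 kJ/s
cockles: 18/28.3 = 0.636 kJ/s
winkles: 16.6/31.4 = 0.529 kJ/s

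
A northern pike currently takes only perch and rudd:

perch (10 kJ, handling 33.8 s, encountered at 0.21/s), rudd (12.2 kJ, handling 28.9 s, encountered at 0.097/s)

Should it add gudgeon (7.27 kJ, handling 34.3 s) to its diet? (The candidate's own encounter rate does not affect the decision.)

Current rate: (0.21×10 + 0.097×12.2)/(1 + 0.21×33.8 + 0.097×28.9) = 0.3012 kJ/s.
Profitability of gudgeon: 7.27/34.3 = 0.212 kJ/s.
0.212 < 0.3012, so adding gudgeon would lower the average — exclude it.

No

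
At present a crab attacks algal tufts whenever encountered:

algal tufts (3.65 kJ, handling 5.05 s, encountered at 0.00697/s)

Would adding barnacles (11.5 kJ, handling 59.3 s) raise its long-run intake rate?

Yes

On algal tufts alone, R = ΣλE/(1+Σλh) = 0.02544/1.035 = 0.02458 kJ/s.
Profitability of barnacles: 11.5/59.3 = 0.1939 kJ/s.
0.1939 > 0.02458, so adding barnacles raises the average — include it.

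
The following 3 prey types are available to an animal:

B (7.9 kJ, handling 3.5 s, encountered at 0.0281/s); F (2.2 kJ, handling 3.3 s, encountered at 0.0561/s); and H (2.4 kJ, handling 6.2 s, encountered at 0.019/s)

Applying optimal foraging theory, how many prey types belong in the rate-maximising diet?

Rank by E/h (kJ/s): B 2.26, F 0.667, H 0.387. Include each in turn until the next type's E/h falls below the running intake rate.
Rate on top 1: 0.2021. F: 0.667 > 0.2021 → include.
Rate on top 2: 0.2691. H: 0.387 > 0.2691 → include.
Optimal diet: B, F, H — 3 of 3 types.

3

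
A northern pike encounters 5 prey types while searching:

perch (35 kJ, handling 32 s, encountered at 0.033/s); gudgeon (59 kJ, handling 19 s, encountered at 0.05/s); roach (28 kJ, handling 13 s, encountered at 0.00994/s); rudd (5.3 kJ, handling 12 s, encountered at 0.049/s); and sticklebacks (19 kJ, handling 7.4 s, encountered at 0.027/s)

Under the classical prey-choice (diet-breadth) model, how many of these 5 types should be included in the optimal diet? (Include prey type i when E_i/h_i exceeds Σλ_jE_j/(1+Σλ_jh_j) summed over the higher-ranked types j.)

E/h in descending order: gudgeon 3.11, sticklebacks 2.57, roach 2.15, perch 1.09, rudd 0.442 kJ/s. The optimal diet is the largest prefix of this list for which every included type satisfies E_i/h_i > R on the types above it.
Rate on top 1: 1.513. sticklebacks: 2.57 > 1.513 → include.
Rate on top 2: 1.611. roach: 2.15 > 1.611 → include.
Rate on top 3: 1.642. perch: 1.09 < 1.642 → exclude; stop.
Optimal diet: gudgeon, sticklebacks, roach — 3 of 5 types.

3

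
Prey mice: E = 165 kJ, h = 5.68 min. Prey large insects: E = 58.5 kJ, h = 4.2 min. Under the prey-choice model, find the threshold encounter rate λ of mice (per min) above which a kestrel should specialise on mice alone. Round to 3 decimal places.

The zero-one rule: include large insects iff E₂/h₂ > λE₁/(1+λh₁). Equality gives the switch point.
λE₁h₂ = E₂ + λE₂h₁ ⇒ λ = E₂/(E₁h₂ − E₂h₁) = 58.5/(693 − 332.3) = 0.1622 per min.

0.162 per min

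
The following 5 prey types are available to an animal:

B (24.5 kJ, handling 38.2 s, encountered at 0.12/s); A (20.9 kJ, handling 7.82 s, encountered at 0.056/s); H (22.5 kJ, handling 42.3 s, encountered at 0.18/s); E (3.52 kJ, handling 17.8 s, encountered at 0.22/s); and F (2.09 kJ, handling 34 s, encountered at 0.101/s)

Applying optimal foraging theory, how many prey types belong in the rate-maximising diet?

1

Profitabilities (E/h, kJ/s): A 2.67, B 0.641, H 0.532, E 0.198, F 0.0615. Add prey in this order while the next type's profitability exceeds the intake rate on those already taken.
Rate on top 1: 0.814. B: 0.641 < 0.814 → exclude; stop.
Optimal diet: A — 1 of 5 types.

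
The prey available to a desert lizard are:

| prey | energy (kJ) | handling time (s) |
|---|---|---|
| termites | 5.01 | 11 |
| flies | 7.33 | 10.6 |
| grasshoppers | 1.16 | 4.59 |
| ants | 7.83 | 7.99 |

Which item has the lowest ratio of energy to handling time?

In descending order of E/h:
ants: 7.83/7.99 = 0.98 kJ/s
flies: 7.33/10.6 = 0.692 kJ/s
termites: 5.01/11 = 0.455 kJ/s
grasshoppers: 1.16/4.59 = 0.253 kJ/s

grasshoppers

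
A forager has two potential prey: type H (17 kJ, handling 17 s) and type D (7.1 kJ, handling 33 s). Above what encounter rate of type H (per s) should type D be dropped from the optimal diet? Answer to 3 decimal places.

The zero-one rule: include type D iff E₂/h₂ > λE₁/(1+λh₁). Equality gives the switch point.
λE₁h₂ = E₂ + λE₂h₁ ⇒ λ = E₂/(E₁h₂ − E₂h₁) = 7.1/(561 − 120.7) = 0.01613 per s.

0.016 per s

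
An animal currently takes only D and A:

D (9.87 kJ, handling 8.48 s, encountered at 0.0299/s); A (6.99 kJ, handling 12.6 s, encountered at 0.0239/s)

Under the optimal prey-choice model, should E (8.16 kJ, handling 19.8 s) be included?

Yes

Intake rate on the current diet: R = (0.0299×9.87 + 0.0239×6.99) / (1 + 0.0299×8.48 + 0.0239×12.6) = 0.4622/1.555 = 0.2973 kJ/s.
E: E/h = 8.16/19.8 = 0.4121 kJ/s.
0.4121 > 0.2973, so adding E raises the average — include it.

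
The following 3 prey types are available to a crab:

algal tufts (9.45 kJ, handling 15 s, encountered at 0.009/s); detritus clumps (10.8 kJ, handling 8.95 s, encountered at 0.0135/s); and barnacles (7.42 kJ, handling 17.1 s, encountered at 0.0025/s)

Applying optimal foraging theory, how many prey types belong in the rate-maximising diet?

3

Profitabilities (E/h, kJ/s): detritus clumps 1.21, algal tufts 0.63, barnacles 0.434. Add prey in this order while the next type's profitability exceeds the intake rate on those already taken.
Rate on top 1: 0.1301. algal tufts: 0.63 > 0.1301 → include.
Rate on top 2: 0.1838. barnacles: 0.434 > 0.1838 → include.
Optimal diet: detritus clumps, algal tufts, barnacles — 3 of 3 types.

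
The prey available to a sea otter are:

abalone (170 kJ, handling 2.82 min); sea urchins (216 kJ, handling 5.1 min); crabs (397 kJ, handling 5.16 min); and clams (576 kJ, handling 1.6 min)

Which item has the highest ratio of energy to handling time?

clams

Profitability E/h (kJ/min): abalone = 170/2.82 = 60.3, sea urchins = 216/5.1 = 42.4, crabs = 397/5.16 = 76.9, clams = 576/1.6 = 360.
Ranked: clams > crabs > abalone > sea urchins.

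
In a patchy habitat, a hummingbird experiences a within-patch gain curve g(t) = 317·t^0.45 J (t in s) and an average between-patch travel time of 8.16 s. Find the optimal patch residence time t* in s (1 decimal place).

Optimal t* satisfies g'(t*) = g(t*)/(T + t*).
g'(t) = 0.45·317·t^-0.55. Setting 0.45·317·t^-0.55 = 317·t^0.45/(8.16+t) gives 0.45(8.16+t) = t, so 0.55·t = 0.45×8.16.
t* = 0.45×8.16/0.55 = 6.676 s.

6.7 s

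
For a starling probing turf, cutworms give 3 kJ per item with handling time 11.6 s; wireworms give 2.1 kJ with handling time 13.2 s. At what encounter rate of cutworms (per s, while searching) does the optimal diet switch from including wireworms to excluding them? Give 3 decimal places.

The zero-one rule: include wireworms iff E₂/h₂ > λE₁/(1+λh₁). Equality gives the switch point.
λE₁h₂ = E₂ + λE₂h₁ ⇒ λ = E₂/(E₁h₂ − E₂h₁) = 2.1/(39.6 − 24.36) = 0.1378 per s.

0.138 per s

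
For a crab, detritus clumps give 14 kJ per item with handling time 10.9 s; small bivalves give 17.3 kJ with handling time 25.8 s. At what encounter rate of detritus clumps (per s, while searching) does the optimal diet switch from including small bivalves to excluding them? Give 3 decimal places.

At the threshold, the rate on detritus clumps alone equals the profitability of small bivalves: λ·14/(1 + λ·10.9) = 17.3/25.8 = 0.6705.
Rearranging, λ(14 − 0.6705×10.9) = 0.6705, so λ = 0.6705/6.691 = 0.1002 per s.

0.100 per s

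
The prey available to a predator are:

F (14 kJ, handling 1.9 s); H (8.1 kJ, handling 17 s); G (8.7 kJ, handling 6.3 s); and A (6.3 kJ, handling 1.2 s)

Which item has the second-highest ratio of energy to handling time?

A

Profitability E/h (kJ/s): F = 14/1.9 = 7.37, H = 8.1/17 = 0.476, G = 8.7/6.3 = 1.38, A = 6.3/1.2 = 5.25.
Ranked: F > A > G > H.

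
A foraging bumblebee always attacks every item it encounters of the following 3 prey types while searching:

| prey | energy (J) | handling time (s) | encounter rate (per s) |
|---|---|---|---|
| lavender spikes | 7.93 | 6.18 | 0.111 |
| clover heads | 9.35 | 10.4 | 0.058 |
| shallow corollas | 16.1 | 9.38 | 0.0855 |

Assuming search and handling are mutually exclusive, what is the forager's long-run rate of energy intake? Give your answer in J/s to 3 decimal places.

R = (0.111×7.93 + 0.058×9.35 + 0.0855×16.1) / (1 + 0.111×6.18 + 0.058×10.4 + 0.0855×9.38) = 2.799/3.091 = 0.9055 J/s.

0.906 J/s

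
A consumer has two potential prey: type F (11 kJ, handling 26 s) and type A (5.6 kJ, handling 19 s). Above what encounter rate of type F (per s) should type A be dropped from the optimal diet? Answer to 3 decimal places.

0.088 per s

Drop type A once their profitability E₂/h₂ falls below the rate achievable on type F alone: E₂/h₂ = λE₁/(1 + λh₁).
Solve for λ: λE₁h₂ = E₂(1 + λh₁) → λ(E₁h₂ − E₂h₁) = E₂ → λ = E₂/(E₁h₂ − E₂h₁).
λ = 5.6/(11×19 − 5.6×26) = 5.6/63.4 = 0.08833 per s.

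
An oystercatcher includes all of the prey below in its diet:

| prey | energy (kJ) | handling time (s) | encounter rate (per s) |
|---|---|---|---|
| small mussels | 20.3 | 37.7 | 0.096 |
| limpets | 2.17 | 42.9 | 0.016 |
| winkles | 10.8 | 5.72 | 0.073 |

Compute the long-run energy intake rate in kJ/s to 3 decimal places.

R = (0.096×20.3 + 0.016×2.17 + 0.073×10.8) / (1 + 0.096×37.7 + 0.016×42.9 + 0.073×5.72) = 2.772/5.723 = 0.4843 kJ/s.

0.484 kJ/s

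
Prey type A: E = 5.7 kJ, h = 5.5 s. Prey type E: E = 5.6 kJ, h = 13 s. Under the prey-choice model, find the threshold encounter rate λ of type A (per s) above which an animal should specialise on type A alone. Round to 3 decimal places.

Drop type E once their profitability E₂/h₂ falls below the rate achievable on type A alone: E₂/h₂ = λE₁/(1 + λh₁).
Solve for λ: λE₁h₂ = E₂(1 + λh₁) → λ(E₁h₂ − E₂h₁) = E₂ → λ = E₂/(E₁h₂ − E₂h₁).
λ = 5.6/(5.7×13 − 5.6×5.5) = 5.6/43.3 = 0.1293 per s.

0.129 per s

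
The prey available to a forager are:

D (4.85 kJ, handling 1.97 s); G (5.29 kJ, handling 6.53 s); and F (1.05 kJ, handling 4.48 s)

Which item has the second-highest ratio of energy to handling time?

G

In descending order of E/h:
D: 4.85/1.97 = 2.46 kJ/s
G: 5.29/6.53 = 0.81 kJ/s
F: 1.05/4.48 = 0.234 kJ/s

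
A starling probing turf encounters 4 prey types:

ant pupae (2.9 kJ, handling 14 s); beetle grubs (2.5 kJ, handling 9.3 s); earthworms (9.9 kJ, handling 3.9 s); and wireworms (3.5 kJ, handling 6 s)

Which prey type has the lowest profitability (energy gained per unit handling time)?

ant pupae

In descending order of E/h:
earthworms: 9.9/3.9 = 2.54 kJ/s
wireworms: 3.5/6 = 0.583 kJ/s
beetle grubs: 2.5/9.3 = 0.269 kJ/s
ant pupae: 2.9/14 = 0.207 kJ/s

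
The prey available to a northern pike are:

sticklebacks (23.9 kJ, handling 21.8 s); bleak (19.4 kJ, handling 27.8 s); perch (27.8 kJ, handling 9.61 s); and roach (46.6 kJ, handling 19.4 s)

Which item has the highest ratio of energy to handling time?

perch

In descending order of E/h:
perch: 27.8/9.61 = 2.89 kJ/s
roach: 46.6/19.4 = 2.4 kJ/s
sticklebacks: 23.9/21.8 = 1.1 kJ/s
bleak: 19.4/27.8 = 0.698 kJ/s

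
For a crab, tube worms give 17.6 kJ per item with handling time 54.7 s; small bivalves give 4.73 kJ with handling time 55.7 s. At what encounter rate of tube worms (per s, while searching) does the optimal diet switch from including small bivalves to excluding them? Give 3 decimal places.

0.007 per s

At the threshold, the rate on tube worms alone equals the profitability of small bivalves: λ·17.6/(1 + λ·54.7) = 4.73/55.7 = 0.08492.
Rearranging, λ(17.6 − 0.08492×54.7) = 0.08492, so λ = 0.08492/12.95 = 0.006555 per s.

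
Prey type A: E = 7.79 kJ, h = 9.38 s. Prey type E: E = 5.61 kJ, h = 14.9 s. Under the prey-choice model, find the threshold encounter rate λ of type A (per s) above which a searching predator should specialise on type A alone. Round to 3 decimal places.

The zero-one rule: include type E iff E₂/h₂ > λE₁/(1+λh₁). Equality gives the switch point.
λE₁h₂ = E₂ + λE₂h₁ ⇒ λ = E₂/(E₁h₂ − E₂h₁) = 5.61/(116.1 − 52.62) = 0.08842 per s.

0.088 per s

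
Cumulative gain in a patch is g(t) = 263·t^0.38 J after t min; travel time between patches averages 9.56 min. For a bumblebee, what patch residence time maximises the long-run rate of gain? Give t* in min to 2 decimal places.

By the marginal value theorem, leave when the instantaneous gain rate g'(t) equals the habitat-wide average g(t)/(T + t).
g'(t) = 0.38·263·t^-0.62. Setting 0.38·263·t^-0.62 = 263·t^0.38/(9.56+t) gives 0.38(9.56+t) = t, so 0.62·t = 0.38×9.56.
t* = 0.38×9.56/0.62 = 5.859 min.

5.86 min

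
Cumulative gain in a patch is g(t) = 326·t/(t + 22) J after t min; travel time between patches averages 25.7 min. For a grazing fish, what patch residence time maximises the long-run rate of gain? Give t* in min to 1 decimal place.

Maximise g(t)/(T+t): set derivative to zero → g'(t)(T+t) = g(t).
g'(t) = 326·22/(t + 22)². Setting 326·22/(t+22)² = 326t/[(t+22)(25.7+t)] gives 22(25.7+t) = t(t+22), so t² = 22×25.7 = 565.4.
t* = √565.4 = 23.78 min.

23.8 min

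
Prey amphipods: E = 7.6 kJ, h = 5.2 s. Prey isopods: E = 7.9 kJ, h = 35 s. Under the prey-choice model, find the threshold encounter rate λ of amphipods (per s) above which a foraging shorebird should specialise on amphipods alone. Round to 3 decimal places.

0.035 per s

At the threshold, the rate on amphipods alone equals the profitability of isopods: λ·7.6/(1 + λ·5.2) = 7.9/35 = 0.2257.
Rearranging, λ(7.6 − 0.2257×5.2) = 0.2257, so λ = 0.2257/6.426 = 0.03512 per s.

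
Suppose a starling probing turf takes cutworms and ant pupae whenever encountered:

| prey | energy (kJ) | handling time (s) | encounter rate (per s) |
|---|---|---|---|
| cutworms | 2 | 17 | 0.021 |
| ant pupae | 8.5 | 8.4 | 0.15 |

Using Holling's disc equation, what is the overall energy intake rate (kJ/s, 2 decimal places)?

0.50 kJ/s

R = Σλ_iE_i / (1 + Σλ_ih_i)
Numerator: 0.021×2 + 0.15×8.5 = 1.317
Denominator: 1 + 0.021×17 + 0.15×8.4 = 2.617
R = 1.317/2.617 = 0.5032 kJ/s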